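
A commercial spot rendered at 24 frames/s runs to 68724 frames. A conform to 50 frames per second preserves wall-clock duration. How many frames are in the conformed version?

143175 frames

Target frames = source frames × (target rate / source rate) = 68724 × (50)/(24) = 68724 × 25/12 = 143175.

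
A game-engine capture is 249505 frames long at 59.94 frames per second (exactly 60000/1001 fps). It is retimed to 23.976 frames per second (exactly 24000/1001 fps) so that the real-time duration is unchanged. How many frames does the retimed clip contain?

Frames at target rate = 249505 × (24000/1001) / (60000/1001) = 99802.

99802 frames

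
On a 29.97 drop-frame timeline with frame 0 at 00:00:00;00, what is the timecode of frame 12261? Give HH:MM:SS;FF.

Each 10-minute DF block holds 10 × 60 × 30 − 9 × 2 = 17982 frames. 12261 ÷ 17982 → 0 full blocks, remainder 12261.
Within the partial block the first minute is 1800 frames and each further minute 1798, so 6 further minute boundaries passed. Total skipped labels = 18 × 0 + 2 × 6 = 12.
Non-drop label index = 12261 + 12 = 12273; at 30 labels/s that is 00:06:49:03, i.e. DF 00:06:49;03.

00:06:49;03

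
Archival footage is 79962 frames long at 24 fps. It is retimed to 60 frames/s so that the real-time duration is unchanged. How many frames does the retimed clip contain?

199905 frames

Target frames = source frames × (target rate / source rate) = 79962 × (60)/(24) = 79962 × 5/2 = 199905.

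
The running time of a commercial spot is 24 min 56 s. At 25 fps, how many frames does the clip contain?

24 min 56 s = 1496 s.
Frames = 1496 × 25 = 37400.

37400 frames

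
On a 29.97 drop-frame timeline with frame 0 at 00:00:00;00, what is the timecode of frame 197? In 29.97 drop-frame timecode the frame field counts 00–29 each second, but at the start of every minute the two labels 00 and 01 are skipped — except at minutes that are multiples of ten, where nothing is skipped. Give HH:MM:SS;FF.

00:00:06;17

Ten DF minutes hold 17982 frames, so frame 197 lies in block 0 (frames 0–17981) with 197 frames into that block.
The block's first minute is 1800 frames and the rest 1798 each; 197 frames reaches minute 0, so 0 × 18 + 0 × 2 = 0 labels have been skipped so far.
Adding those back, label number 197 + 0 = 197 at 30 labels/s is 6 s + 17 f = 0 h 0 min 6 s frame 17, i.e. 00:00:06;17.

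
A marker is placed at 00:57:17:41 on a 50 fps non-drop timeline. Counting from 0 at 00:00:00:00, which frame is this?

frame 171891

Total seconds to the label: (0 × 3600 + 57 × 60 + 17) = 3437.
Frame index = 3437 × 50 + 41 = 171891.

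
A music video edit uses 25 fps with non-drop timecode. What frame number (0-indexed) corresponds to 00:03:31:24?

5299

Total seconds to the label: (0 × 3600 + 3 × 60 + 31) = 211.
Frame index = 211 × 25 + 24 = 5299.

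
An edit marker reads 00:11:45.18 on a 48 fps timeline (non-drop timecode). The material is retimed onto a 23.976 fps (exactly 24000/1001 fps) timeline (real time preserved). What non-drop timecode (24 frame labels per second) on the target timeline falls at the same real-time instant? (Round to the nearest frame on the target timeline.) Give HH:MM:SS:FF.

00:11:44:16

Source frame index: (0×3600 + 11×60 + 45) × 48 + 18 = 33858.
Real time: 33858 / (48) = 5643/8 s.
Target frame: (5643/8) × (24000/1001) = 1539000/91 ≈ 16912.088 → 16912.
At 24 labels/s: frame 16912 → 00:11:44:16.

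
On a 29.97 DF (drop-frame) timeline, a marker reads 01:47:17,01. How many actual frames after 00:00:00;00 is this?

192917

Complete 10-minute blocks: 10, each 17982 frames → 179820.
Remaining 7 whole minutes in the current block: 1800 + 6 × 1798 = 12588 frames.
Within the current minute: 17 × 30 + 1 − 2 = 509 (labels ;00/;01 skipped at this minute). Total = 179820 + 12588 + 509 = 192917.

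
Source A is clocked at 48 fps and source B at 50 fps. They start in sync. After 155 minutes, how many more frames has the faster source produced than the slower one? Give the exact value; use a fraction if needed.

18600 frames

155 min = 9300 s.
A emits 48 × 9300 = 446400 frames; B emits 50 × 9300 = 465000.
Difference = 18600 frames; B is ahead of A.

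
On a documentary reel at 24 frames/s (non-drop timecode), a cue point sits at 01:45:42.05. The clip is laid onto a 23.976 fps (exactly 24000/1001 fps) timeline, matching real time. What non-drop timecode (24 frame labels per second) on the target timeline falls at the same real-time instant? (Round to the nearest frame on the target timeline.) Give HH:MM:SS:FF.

Source frame index: (1×3600 + 45×60 + 42) × 24 + 5 = 152213.
Real time: 152213 / (24) = 152213/24 s.
Target frame: (152213/24) × (24000/1001) = 152213000/1001 ≈ 152060.939 → 152061.
At 24 labels/s: frame 152061 → 01:45:35:21.

01:45:35:21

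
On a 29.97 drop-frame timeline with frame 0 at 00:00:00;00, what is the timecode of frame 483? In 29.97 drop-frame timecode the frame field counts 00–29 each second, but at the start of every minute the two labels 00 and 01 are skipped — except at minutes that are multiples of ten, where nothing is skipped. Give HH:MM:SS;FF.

00:00:16;03

Each 10-minute DF block holds 10 × 60 × 30 − 9 × 2 = 17982 frames. 483 ÷ 17982 → 0 full blocks, remainder 483.
Within the partial block the first minute is 1800 frames and each further minute 1798, so 0 further minute boundaries passed. Total skipped labels = 18 × 0 + 2 × 0 = 0.
Non-drop label index = 483 + 0 = 483; at 30 labels/s that is 00:00:16:03, i.e. DF 00:00:16;03.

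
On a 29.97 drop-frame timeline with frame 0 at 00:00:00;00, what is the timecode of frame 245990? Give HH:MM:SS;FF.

02:16:47;26

Ten DF minutes hold 17982 frames, so frame 245990 lies in block 13 (frames 233766–251747) with 12224 frames into that block.
The block's first minute is 1800 frames and the rest 1798 each; 12224 frames reaches minute 6, so 13 × 18 + 6 × 2 = 246 labels have been skipped so far.
Adding those back, label number 245990 + 246 = 246236 at 30 labels/s is 8207 s + 26 f = 2 h 16 min 47 s frame 26, i.e. 02:16:47;26.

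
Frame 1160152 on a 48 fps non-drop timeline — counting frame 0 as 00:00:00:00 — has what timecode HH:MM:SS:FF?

1160152 ÷ 48 = 24169 full seconds, remainder 40 frames.
24169 s = 6 h 42 min 49 s.
Timecode: 06:42:49:40.

06:42:49:40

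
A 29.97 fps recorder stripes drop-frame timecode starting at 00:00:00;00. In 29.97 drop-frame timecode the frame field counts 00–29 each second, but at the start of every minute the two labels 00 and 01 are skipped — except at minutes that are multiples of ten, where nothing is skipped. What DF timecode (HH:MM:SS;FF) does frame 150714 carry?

Each 10-minute DF block holds 10 × 60 × 30 − 9 × 2 = 17982 frames. 150714 ÷ 17982 → 8 full blocks, remainder 6858.
Within the partial block the first minute is 1800 frames and each further minute 1798, so 3 further minute boundaries passed. Total skipped labels = 18 × 8 + 2 × 3 = 150.
Non-drop label index = 150714 + 150 = 150864; at 30 labels/s that is 01:23:48:24, i.e. DF 01:23:48;24.

01:23:48;24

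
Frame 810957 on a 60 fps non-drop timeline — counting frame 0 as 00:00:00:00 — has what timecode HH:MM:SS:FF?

810957 ÷ 60 = 13515 full seconds, remainder 57 frames.
13515 s = 3 h 45 min 15 s.
Timecode: 03:45:15:57.

03:45:15:57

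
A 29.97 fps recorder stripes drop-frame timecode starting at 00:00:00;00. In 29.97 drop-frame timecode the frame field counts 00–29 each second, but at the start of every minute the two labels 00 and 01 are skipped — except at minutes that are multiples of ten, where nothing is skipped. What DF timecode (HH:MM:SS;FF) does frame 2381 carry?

Each 10-minute DF block holds 10 × 60 × 30 − 9 × 2 = 17982 frames. 2381 ÷ 17982 → 0 full blocks, remainder 2381.
Within the partial block the first minute is 1800 frames and each further minute 1798, so 1 further minute boundary passed. Total skipped labels = 18 × 0 + 2 × 1 = 2.
Non-drop label index = 2381 + 2 = 2383; at 30 labels/s that is 00:01:19:13, i.e. DF 00:01:19;13.

00:01:19;13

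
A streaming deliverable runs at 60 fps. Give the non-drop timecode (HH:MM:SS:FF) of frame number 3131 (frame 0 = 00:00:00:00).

3131 ÷ 60 = 52 full seconds, remainder 11 frames.
52 s = 0 h 0 min 52 s.
Timecode: 00:00:52:11.

00:00:52:11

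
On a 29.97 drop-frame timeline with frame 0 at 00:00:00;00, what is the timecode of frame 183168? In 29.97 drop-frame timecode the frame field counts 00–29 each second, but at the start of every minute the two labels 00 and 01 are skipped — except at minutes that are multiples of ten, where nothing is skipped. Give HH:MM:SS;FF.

01:41:51;20

Each 10-minute DF block holds 10 × 60 × 30 − 9 × 2 = 17982 frames. 183168 ÷ 17982 → 10 full blocks, remainder 3348.
Within the partial block the first minute is 1800 frames and each further minute 1798, so 1 further minute boundary passed. Total skipped labels = 18 × 10 + 2 × 1 = 182.
Non-drop label index = 183168 + 182 = 183350; at 30 labels/s that is 01:41:51:20, i.e. DF 01:41:51;20.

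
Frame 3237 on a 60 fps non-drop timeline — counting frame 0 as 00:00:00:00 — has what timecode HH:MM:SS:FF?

3237 ÷ 60 = 53 full seconds, remainder 57 frames.
53 s = 0 h 0 min 53 s.
Timecode: 00:00:53:57.

00:00:53:57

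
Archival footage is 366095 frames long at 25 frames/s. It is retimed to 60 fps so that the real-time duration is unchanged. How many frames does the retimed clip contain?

878628 frames

Target frames = source frames × (target rate / source rate) = 366095 × (60)/(25) = 366095 × 12/5 = 878628.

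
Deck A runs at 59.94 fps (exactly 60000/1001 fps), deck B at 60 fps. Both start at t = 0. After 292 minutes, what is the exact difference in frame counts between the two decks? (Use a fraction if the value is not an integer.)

292 min = 17520 s.
A emits 60000/1001 × 17520 = 1051200000/1001 frames; B emits 60 × 17520 = 1051200.
Difference = 1051200/1001 frames (≈ 1050.1499); B is ahead of A.

1051200/1001 frames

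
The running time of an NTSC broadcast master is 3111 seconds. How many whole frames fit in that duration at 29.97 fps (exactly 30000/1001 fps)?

Frames = 3111 × 30000/1001 = 93330000/1001 ≈ 93236.7632.
Complete frames: 93236.

93236 frames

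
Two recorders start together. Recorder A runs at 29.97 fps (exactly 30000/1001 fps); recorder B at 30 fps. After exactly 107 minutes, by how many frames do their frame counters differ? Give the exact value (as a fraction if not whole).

107 min = 6420 s.
A emits 30000/1001 × 6420 = 192600000/1001 frames; B emits 30 × 6420 = 192600.
Difference = 192600/1001 frames (≈ 192.4076); B is ahead of A.

192600/1001 frames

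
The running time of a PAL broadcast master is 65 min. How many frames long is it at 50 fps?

65 min = 3900 s.
Frames = 3900 × 50 = 195000.

195000 frames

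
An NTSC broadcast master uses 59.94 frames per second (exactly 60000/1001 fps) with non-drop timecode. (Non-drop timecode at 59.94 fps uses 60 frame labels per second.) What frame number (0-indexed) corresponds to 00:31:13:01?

Total seconds to the label: (0 × 3600 + 31 × 60 + 13) = 1873.
Frame index = 1873 × 60 + 1 = 112381.

112381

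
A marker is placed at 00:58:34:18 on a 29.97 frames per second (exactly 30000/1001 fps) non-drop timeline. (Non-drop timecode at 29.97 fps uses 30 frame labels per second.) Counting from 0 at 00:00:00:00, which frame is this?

frame 105438

Total seconds to the label: (0 × 3600 + 58 × 60 + 34) = 3514.
Frame index = 3514 × 30 + 18 = 105438.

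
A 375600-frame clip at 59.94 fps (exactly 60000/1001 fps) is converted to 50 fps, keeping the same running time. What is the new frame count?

313313 frames

Target frames = source frames × (target rate / source rate) = 375600 × (50)/(60000/1001) = 375600 × 1001/1200 = 313313.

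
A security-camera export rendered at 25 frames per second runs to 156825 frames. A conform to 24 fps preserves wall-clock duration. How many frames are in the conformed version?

150552 frames

Target frames = source frames × (target rate / source rate) = 156825 × (24)/(25) = 156825 × 24/25 = 150552.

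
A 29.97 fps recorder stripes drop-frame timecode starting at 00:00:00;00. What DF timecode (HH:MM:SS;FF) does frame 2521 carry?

00:01:24;03

Each 10-minute DF block holds 10 × 60 × 30 − 9 × 2 = 17982 frames. 2521 ÷ 17982 → 0 full blocks, remainder 2521.
Within the partial block the first minute is 1800 frames and each further minute 1798, so 1 further minute boundary passed. Total skipped labels = 18 × 0 + 2 × 1 = 2.
Non-drop label index = 2521 + 2 = 2523; at 30 labels/s that is 00:01:24:03, i.e. DF 00:01:24;03.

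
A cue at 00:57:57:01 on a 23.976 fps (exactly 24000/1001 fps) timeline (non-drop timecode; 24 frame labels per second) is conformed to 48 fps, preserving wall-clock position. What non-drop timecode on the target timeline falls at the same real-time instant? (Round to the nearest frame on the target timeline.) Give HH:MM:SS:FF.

Source frame index: (0×3600 + 57×60 + 57) × 24 + 1 = 83449.
Real time: 83449 / (24000/1001) = 83532449/24000 s.
Target frame: (83532449/24000) × (48) = 83532449/500 ≈ 167064.898 → 167065.
At 48 labels/s: frame 167065 → 00:58:00:25.

00:58:00:25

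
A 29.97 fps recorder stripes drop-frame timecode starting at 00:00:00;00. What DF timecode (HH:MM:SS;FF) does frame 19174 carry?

Ten DF minutes hold 17982 frames, so frame 19174 lies in block 1 (frames 17982–35963) with 1192 frames into that block.
The block's first minute is 1800 frames and the rest 1798 each; 1192 frames reaches minute 0, so 1 × 18 + 0 × 2 = 18 labels have been skipped so far.
Adding those back, label number 19174 + 18 = 19192 at 30 labels/s is 639 s + 22 f = 0 h 10 min 39 s frame 22, i.e. 00:10:39;22.

00:10:39;22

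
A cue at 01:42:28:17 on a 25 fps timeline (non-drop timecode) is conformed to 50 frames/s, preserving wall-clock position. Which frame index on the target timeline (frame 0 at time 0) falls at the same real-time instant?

Source frame index: (1×3600 + 42×60 + 28) × 25 + 17 = 153717.
Real time: 153717 / (25) = 153717/25 s.
Target frame: (153717/25) × (50) = 307434.

frame 307434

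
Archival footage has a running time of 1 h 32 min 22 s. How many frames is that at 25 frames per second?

138550 frames

1 h 32 min 22 s = 5542 s.
Frames = 5542 × 25 = 138550.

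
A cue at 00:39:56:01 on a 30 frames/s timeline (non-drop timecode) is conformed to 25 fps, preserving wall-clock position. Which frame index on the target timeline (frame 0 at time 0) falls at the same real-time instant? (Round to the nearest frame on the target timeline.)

frame 59901

Source frame index: (0×3600 + 39×60 + 56) × 30 + 1 = 71881.
Real time: 71881 / (30) = 71881/30 s.
Target frame: (71881/30) × (25) = 359405/6 ≈ 59900.833 → 59901.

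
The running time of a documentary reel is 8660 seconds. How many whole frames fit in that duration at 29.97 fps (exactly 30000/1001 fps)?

Frames = 8660 × 30000/1001 = 259800000/1001 ≈ 259540.4595.
Complete frames: 259540.

259540 frames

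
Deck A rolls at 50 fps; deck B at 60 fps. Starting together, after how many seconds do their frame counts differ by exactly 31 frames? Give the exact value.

The gap grows by |60 − 50| = 10 frames per second.
Time for a 31-frame gap: 31 ÷ (10) = 3.1 s.

3.1 seconds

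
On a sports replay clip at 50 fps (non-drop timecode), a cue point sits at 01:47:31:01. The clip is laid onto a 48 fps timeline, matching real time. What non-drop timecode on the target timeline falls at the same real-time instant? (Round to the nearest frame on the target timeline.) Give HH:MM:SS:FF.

01:47:31:01

Source frame index: (1×3600 + 47×60 + 31) × 50 + 1 = 322551.
Real time: 322551 / (50) = 322551/50 s.
Target frame: (322551/50) × (48) = 7741224/25 ≈ 309648.960 → 309649.
At 48 labels/s: frame 309649 → 01:47:31:01.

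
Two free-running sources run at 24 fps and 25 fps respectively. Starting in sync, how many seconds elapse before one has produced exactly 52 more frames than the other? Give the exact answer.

52 seconds

The gap grows by |25 − 24| = 1 frame per second.
Time for a 52-frame gap: 52 ÷ (1) = 52 s.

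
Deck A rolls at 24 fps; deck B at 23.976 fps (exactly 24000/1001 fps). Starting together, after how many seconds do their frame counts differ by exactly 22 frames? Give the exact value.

11011/12 seconds

The gap grows by |24000/1001 − 24| = 24/1001 frames per second.
Time for a 22-frame gap: 22 ÷ (24/1001) = 11011/12 s.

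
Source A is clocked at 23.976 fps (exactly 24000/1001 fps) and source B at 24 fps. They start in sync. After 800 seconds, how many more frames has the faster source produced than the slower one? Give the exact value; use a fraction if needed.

A emits 24000/1001 × 800 = 19200000/1001 frames; B emits 24 × 800 = 19200.
Difference = 19200/1001 frames (≈ 19.1808); B is ahead of A.

19200/1001 frames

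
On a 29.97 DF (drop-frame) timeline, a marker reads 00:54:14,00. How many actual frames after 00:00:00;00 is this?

97522

Complete 10-minute blocks: 5, each 17982 frames → 89910.
Remaining 4 whole minutes in the current block: 1800 + 3 × 1798 = 7194 frames.
Within the current minute: 14 × 30 + 0 − 2 = 418 (labels ;00/;01 skipped at this minute). Total = 89910 + 7194 + 418 = 97522.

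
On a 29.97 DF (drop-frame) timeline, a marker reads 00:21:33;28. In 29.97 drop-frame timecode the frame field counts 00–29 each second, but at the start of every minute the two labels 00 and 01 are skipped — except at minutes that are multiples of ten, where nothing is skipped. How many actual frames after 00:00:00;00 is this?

As if non-drop at 30 labels/s: (0 × 3600 + 21 × 60 + 33) × 30 + 28 = 38818.
Minute boundaries passed: 21; those not divisible by 10: 21 − 2 = 19; dropped labels = 2 × 19 = 38.
Actual frame index = 38818 − 38 = 38780.

38780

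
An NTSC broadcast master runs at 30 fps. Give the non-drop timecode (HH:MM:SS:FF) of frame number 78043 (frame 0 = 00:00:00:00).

78043 ÷ 30 = 2601 full seconds, remainder 13 frames.
2601 s = 0 h 43 min 21 s.
Timecode: 00:43:21:13.

00:43:21:13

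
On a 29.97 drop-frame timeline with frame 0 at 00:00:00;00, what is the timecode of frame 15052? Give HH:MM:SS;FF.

00:08:22;08

Each 10-minute DF block holds 10 × 60 × 30 − 9 × 2 = 17982 frames. 15052 ÷ 17982 → 0 full blocks, remainder 15052.
Within the partial block the first minute is 1800 frames and each further minute 1798, so 8 further minute boundaries passed. Total skipped labels = 18 × 0 + 2 × 8 = 16.
Non-drop label index = 15052 + 16 = 15068; at 30 labels/s that is 00:08:22:08, i.e. DF 00:08:22;08.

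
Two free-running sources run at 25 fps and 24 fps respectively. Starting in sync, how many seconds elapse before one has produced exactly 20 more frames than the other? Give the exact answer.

20 seconds

The gap grows by |24 − 25| = 1 frame per second.
Time for a 20-frame gap: 20 ÷ (1) = 20 s.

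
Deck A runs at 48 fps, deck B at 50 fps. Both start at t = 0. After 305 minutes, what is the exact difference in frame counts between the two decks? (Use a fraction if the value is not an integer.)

305 min = 18300 s.
A emits 48 × 18300 = 878400 frames; B emits 50 × 18300 = 915000.
Difference = 36600 frames; B is ahead of A.

36600 frames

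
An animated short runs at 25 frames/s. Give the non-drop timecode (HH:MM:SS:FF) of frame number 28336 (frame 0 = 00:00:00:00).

28336 ÷ 25 = 1133 full seconds, remainder 11 frames.
1133 s = 0 h 18 min 53 s.
Timecode: 00:18:53:11.

00:18:53:11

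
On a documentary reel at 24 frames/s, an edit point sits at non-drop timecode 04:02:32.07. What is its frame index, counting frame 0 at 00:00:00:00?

Total seconds to the label: (4 × 3600 + 2 × 60 + 32) = 14552.
Frame index = 14552 × 24 + 7 = 349255.

349255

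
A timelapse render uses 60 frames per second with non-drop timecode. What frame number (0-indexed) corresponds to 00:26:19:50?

Total seconds to the label: (0 × 3600 + 26 × 60 + 19) = 1579.
Frame index = 1579 × 60 + 50 = 94790.

94790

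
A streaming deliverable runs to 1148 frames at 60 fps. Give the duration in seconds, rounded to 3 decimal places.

Running time = 1148 × 1/60 = 287/15 s ≈ 19.133 s.

19.133 seconds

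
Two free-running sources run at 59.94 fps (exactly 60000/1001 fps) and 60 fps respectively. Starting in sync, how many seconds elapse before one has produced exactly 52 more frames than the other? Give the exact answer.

The gap grows by |60 − 60000/1001| = 60/1001 frames per second.
Time for a 52-frame gap: 52 ÷ (60/1001) = 13013/15 s.

13013/15 seconds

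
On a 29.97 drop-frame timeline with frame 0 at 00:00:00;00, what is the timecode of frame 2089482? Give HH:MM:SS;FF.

19:21:59;02

Ten DF minutes hold 17982 frames, so frame 2089482 lies in block 116 (frames 2085912–2103893) with 3570 frames into that block.
The block's first minute is 1800 frames and the rest 1798 each; 3570 frames reaches minute 1, so 116 × 18 + 1 × 2 = 2090 labels have been skipped so far.
Adding those back, label number 2089482 + 2090 = 2091572 at 30 labels/s is 69719 s + 2 f = 19 h 21 min 59 s frame 2, i.e. 19:21:59;02.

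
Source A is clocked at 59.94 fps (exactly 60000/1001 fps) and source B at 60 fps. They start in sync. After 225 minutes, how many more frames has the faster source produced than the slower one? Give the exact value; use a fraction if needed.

225 min = 13500 s.
A emits 60000/1001 × 13500 = 810000000/1001 frames; B emits 60 × 13500 = 810000.
Difference = 810000/1001 frames (≈ 809.1908); B is ahead of A.

810000/1001 frames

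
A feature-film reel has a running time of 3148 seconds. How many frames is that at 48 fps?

Frames = 3148 × 48 = 151104.

151104 frames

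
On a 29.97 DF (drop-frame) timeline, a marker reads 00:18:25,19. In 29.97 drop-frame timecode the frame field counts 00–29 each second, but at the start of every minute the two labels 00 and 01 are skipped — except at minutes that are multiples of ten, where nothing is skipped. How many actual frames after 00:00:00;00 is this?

Complete 10-minute blocks: 1, each 17982 frames → 17982.
Remaining 8 whole minutes in the current block: 1800 + 7 × 1798 = 14386 frames.
Within the current minute: 25 × 30 + 19 − 2 = 767 (labels ;00/;01 skipped at this minute). Total = 17982 + 14386 + 767 = 33135.

33135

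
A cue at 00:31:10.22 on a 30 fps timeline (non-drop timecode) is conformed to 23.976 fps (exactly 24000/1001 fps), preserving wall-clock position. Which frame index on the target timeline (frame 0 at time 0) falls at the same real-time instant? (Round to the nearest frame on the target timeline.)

Source frame index: (0×3600 + 31×60 + 10) × 30 + 22 = 56122.
Real time: 56122 / (30) = 28061/15 s.
Target frame: (28061/15) × (24000/1001) = 4081600/91 ≈ 44852.747 → 44853.

frame 44853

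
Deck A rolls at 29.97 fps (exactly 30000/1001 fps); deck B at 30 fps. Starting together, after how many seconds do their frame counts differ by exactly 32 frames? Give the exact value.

The gap grows by |30 − 30000/1001| = 30/1001 frames per second.
Time for a 32-frame gap: 32 ÷ (30/1001) = 16016/15 s.

16016/15 seconds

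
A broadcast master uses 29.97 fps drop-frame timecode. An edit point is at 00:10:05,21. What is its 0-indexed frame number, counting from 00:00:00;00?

18153

Complete 10-minute blocks: 1, each 17982 frames → 17982.
Remaining 0 whole minutes in the current block: 0 frames.
Within the current minute: 5 × 30 + 21 = 171. Total = 17982 + 0 + 171 = 18153.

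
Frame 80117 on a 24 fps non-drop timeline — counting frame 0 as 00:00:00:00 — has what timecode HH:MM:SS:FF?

80117 ÷ 24 = 3338 full seconds, remainder 5 frames.
3338 s = 0 h 55 min 38 s.
Timecode: 00:55:38:05.

00:55:38:05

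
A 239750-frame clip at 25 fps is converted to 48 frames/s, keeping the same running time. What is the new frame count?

Target frames = source frames × (target rate / source rate) = 239750 × (48)/(25) = 239750 × 48/25 = 460320.

460320 frames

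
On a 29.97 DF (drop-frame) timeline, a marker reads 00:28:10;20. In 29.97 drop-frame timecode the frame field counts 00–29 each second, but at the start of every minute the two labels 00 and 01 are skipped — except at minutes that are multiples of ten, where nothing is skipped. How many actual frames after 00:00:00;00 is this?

50668

Complete 10-minute blocks: 2, each 17982 frames → 35964.
Remaining 8 whole minutes in the current block: 1800 + 7 × 1798 = 14386 frames.
Within the current minute: 10 × 30 + 20 − 2 = 318 (labels ;00/;01 skipped at this minute). Total = 35964 + 14386 + 318 = 50668.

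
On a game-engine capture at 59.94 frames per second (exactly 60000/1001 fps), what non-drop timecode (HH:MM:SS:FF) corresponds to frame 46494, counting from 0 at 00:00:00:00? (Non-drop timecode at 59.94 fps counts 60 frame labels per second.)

00:12:54:54

46494 ÷ 60 = 774 full seconds, remainder 54 frames.
774 s = 0 h 12 min 54 s.
Timecode: 00:12:54:54.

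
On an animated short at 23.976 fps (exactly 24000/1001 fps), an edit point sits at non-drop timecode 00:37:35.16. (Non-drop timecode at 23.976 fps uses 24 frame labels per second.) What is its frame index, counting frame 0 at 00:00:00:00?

54136

Total seconds to the label: (0 × 3600 + 37 × 60 + 35) = 2255.
Frame index = 2255 × 24 + 16 = 54136.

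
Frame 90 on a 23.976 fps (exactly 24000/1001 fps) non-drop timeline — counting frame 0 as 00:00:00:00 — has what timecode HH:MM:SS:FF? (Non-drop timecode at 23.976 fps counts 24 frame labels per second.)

90 ÷ 24 = 3 full seconds, remainder 18 frames.
3 s = 0 h 0 min 3 s.
Timecode: 00:00:03:18.

00:00:03:18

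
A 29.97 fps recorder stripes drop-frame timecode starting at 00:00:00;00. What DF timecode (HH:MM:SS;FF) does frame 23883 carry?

00:13:16;27

Each 10-minute DF block holds 10 × 60 × 30 − 9 × 2 = 17982 frames. 23883 ÷ 17982 → 1 full block, remainder 5901.
Within the partial block the first minute is 1800 frames and each further minute 1798, so 3 further minute boundaries passed. Total skipped labels = 18 × 1 + 2 × 3 = 24.
Non-drop label index = 23883 + 24 = 23907; at 30 labels/s that is 00:13:16:27, i.e. DF 00:13:16;27.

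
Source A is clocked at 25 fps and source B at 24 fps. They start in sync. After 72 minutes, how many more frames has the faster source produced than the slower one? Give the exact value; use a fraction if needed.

4320 frames

72 min = 4320 s.
A emits 25 × 4320 = 108000 frames; B emits 24 × 4320 = 103680.
Difference = 4320 frames; B is behind A.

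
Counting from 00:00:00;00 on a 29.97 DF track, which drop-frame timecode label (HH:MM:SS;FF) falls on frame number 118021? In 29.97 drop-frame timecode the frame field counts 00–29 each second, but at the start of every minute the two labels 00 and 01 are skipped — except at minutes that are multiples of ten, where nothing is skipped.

Each 10-minute DF block holds 10 × 60 × 30 − 9 × 2 = 17982 frames. 118021 ÷ 17982 → 6 full blocks, remainder 10129.
Within the partial block the first minute is 1800 frames and each further minute 1798, so 5 further minute boundaries passed. Total skipped labels = 18 × 6 + 2 × 5 = 118.
Non-drop label index = 118021 + 118 = 118139; at 30 labels/s that is 01:05:37:29, i.e. DF 01:05:37;29.

01:05:37;29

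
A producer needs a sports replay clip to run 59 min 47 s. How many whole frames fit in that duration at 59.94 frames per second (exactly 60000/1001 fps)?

215004 frames

59 min 47 s = 3587 s.
Frames = 3587 × 60000/1001 = 215220000/1001 ≈ 215004.9950.
Complete frames: 215004.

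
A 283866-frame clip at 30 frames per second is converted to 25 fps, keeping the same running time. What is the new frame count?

Target frames = source frames × (target rate / source rate) = 283866 × (25)/(30) = 283866 × 5/6 = 236555.

236555 frames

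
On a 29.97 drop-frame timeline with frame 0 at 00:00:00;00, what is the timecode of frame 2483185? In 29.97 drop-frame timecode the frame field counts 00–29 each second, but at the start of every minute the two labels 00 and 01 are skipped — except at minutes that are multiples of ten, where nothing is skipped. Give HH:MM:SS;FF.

Each 10-minute DF block holds 10 × 60 × 30 − 9 × 2 = 17982 frames. 2483185 ÷ 17982 → 138 full blocks, remainder 1669.
Within the partial block the first minute is 1800 frames and each further minute 1798, so 0 further minute boundaries passed. Total skipped labels = 18 × 138 + 2 × 0 = 2484.
Non-drop label index = 2483185 + 2484 = 2485669; at 30 labels/s that is 23:00:55:19, i.e. DF 23:00:55;19.

23:00:55;19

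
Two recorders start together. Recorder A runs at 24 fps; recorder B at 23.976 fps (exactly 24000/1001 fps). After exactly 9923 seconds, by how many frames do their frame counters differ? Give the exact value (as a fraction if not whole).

238152/1001 frames

A emits 24 × 9923 = 238152 frames; B emits 24000/1001 × 9923 = 238152000/1001.
Difference = 238152/1001 frames (≈ 237.9141); B is behind A.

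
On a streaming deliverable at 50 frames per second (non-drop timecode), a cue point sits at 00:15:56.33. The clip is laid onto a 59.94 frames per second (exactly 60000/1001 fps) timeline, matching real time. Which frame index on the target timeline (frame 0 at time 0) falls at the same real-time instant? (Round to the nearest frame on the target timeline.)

frame 57342

Source frame index: (0×3600 + 15×60 + 56) × 50 + 33 = 47833.
Real time: 47833 / (50) = 47833/50 s.
Target frame: (47833/50) × (60000/1001) = 57399600/1001 ≈ 57342.258 → 57342.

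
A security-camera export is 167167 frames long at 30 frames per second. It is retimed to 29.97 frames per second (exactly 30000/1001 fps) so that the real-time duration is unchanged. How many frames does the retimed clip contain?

Target frames = source frames × (target rate / source rate) = 167167 × (30000/1001)/(30) = 167167 × 1000/1001 = 167000.

167000 frames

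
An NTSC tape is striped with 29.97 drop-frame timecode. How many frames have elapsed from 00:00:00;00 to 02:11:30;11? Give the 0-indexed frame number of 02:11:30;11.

236475

Complete 10-minute blocks: 13, each 17982 frames → 233766.
Remaining 1 whole minute in the current block: 1800 + 0 × 1798 = 1800 frames.
Within the current minute: 30 × 30 + 11 − 2 = 909 (labels ;00/;01 skipped at this minute). Total = 233766 + 1800 + 909 = 236475.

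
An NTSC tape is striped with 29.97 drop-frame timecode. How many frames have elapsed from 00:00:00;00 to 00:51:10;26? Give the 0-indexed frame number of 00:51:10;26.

92034

Complete 10-minute blocks: 5, each 17982 frames → 89910.
Remaining 1 whole minute in the current block: 1800 + 0 × 1798 = 1800 frames.
Within the current minute: 10 × 30 + 26 − 2 = 324 (labels ;00/;01 skipped at this minute). Total = 89910 + 1800 + 324 = 92034.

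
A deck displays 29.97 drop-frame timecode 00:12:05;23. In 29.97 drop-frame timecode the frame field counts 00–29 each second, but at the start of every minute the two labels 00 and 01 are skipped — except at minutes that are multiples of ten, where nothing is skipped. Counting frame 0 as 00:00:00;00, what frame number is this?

21751

Complete 10-minute blocks: 1, each 17982 frames → 17982.
Remaining 2 whole minutes in the current block: 1800 + 1 × 1798 = 3598 frames.
Within the current minute: 5 × 30 + 23 − 2 = 171 (labels ;00/;01 skipped at this minute). Total = 17982 + 3598 + 171 = 21751.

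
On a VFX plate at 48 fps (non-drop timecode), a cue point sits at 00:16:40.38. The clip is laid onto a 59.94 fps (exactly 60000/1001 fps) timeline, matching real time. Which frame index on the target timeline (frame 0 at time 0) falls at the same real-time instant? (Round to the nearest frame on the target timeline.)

Source frame index: (0×3600 + 16×60 + 40) × 48 + 38 = 48038.
Real time: 48038 / (48) = 24019/24 s.
Target frame: (24019/24) × (60000/1001) = 60047500/1001 ≈ 59987.512 → 59988.

frame 59988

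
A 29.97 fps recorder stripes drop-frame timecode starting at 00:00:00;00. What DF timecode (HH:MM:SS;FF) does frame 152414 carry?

01:24:45;16

Each 10-minute DF block holds 10 × 60 × 30 − 9 × 2 = 17982 frames. 152414 ÷ 17982 → 8 full blocks, remainder 8558.
Within the partial block the first minute is 1800 frames and each further minute 1798, so 4 further minute boundaries passed. Total skipped labels = 18 × 8 + 2 × 4 = 152.
Non-drop label index = 152414 + 152 = 152566; at 30 labels/s that is 01:24:45:16, i.e. DF 01:24:45;16.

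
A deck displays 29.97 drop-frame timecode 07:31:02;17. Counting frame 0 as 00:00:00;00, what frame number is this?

Complete 10-minute blocks: 45, each 17982 frames → 809190.
Remaining 1 whole minute in the current block: 1800 + 0 × 1798 = 1800 frames.
Within the current minute: 2 × 30 + 17 − 2 = 75 (labels ;00/;01 skipped at this minute). Total = 809190 + 1800 + 75 = 811065.

811065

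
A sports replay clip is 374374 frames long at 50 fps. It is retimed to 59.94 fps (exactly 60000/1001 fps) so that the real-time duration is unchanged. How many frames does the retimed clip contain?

Target frames = source frames × (target rate / source rate) = 374374 × (60000/1001)/(50) = 374374 × 1200/1001 = 448800.

448800 frames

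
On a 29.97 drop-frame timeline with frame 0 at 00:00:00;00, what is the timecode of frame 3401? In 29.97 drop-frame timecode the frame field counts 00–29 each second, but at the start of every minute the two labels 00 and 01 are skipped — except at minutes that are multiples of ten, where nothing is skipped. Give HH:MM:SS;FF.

00:01:53;13

Ten DF minutes hold 17982 frames, so frame 3401 lies in block 0 (frames 0–17981) with 3401 frames into that block.
The block's first minute is 1800 frames and the rest 1798 each; 3401 frames reaches minute 1, so 0 × 18 + 1 × 2 = 2 labels have been skipped so far.
Adding those back, label number 3401 + 2 = 3403 at 30 labels/s is 113 s + 13 f = 0 h 1 min 53 s frame 13, i.e. 00:01:53;13.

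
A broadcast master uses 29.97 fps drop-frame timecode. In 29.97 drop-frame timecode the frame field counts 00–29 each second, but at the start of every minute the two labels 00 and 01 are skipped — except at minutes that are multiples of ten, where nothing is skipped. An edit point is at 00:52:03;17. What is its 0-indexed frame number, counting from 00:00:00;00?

As if non-drop at 30 labels/s: (0 × 3600 + 52 × 60 + 3) × 30 + 17 = 93707.
Minute boundaries passed: 52; those not divisible by 10: 52 − 5 = 47; dropped labels = 2 × 47 = 94.
Actual frame index = 93707 − 94 = 93613.

93613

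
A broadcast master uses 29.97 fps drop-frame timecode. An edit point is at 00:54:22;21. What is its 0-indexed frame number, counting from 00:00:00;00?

Complete 10-minute blocks: 5, each 17982 frames → 89910.
Remaining 4 whole minutes in the current block: 1800 + 3 × 1798 = 7194 frames.
Within the current minute: 22 × 30 + 21 − 2 = 679 (labels ;00/;01 skipped at this minute). Total = 89910 + 7194 + 679 = 97783.

97783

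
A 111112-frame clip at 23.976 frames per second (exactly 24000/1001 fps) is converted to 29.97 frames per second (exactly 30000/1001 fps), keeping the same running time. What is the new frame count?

138890 frames

Target frames = source frames × (target rate / source rate) = 111112 × (30000/1001)/(24000/1001) = 111112 × 5/4 = 138890.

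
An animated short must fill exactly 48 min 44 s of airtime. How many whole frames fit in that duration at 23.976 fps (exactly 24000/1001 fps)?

70105 frames

48 min 44 s = 2924 s.
Frames = 2924 × 24000/1001 = 70176000/1001 ≈ 70105.8941.
Complete frames: 70105.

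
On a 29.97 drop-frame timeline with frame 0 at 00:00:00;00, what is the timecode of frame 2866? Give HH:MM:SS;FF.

00:01:35;18

Ten DF minutes hold 17982 frames, so frame 2866 lies in block 0 (frames 0–17981) with 2866 frames into that block.
The block's first minute is 1800 frames and the rest 1798 each; 2866 frames reaches minute 1, so 0 × 18 + 1 × 2 = 2 labels have been skipped so far.
Adding those back, label number 2866 + 2 = 2868 at 30 labels/s is 95 s + 18 f = 0 h 1 min 35 s frame 18, i.e. 00:01:35;18.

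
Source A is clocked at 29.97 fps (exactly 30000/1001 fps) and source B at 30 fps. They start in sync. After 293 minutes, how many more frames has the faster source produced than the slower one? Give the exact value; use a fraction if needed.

293 min = 17580 s.
A emits 30000/1001 × 17580 = 527400000/1001 frames; B emits 30 × 17580 = 527400.
Difference = 527400/1001 frames (≈ 526.8731); B is ahead of A.

527400/1001 frames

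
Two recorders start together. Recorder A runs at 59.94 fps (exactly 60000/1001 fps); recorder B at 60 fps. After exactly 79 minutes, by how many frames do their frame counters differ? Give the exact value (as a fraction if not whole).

79 min = 4740 s.
A emits 60000/1001 × 4740 = 284400000/1001 frames; B emits 60 × 4740 = 284400.
Difference = 284400/1001 frames (≈ 284.1159); B is ahead of A.

284400/1001 frames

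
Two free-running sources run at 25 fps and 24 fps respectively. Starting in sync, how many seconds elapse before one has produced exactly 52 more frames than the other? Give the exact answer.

The gap grows by |24 − 25| = 1 frame per second.
Time for a 52-frame gap: 52 ÷ (1) = 52 s.

52 seconds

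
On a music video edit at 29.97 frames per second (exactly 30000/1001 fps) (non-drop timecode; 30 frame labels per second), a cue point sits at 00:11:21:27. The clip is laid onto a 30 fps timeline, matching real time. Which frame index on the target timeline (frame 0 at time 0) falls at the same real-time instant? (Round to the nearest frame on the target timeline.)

Source frame index: (0×3600 + 11×60 + 21) × 30 + 27 = 20457.
Real time: 20457 / (30000/1001) = 6825819/10000 s.
Target frame: (6825819/10000) × (30) = 20477457/1000 ≈ 20477.457 → 20477.

frame 20477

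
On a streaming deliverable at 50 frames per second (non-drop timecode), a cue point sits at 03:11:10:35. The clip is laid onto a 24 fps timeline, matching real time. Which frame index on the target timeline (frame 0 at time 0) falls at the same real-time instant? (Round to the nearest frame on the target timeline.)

frame 275297

Source frame index: (3×3600 + 11×60 + 10) × 50 + 35 = 573535.
Real time: 573535 / (50) = 114707/10 s.
Target frame: (114707/10) × (24) = 1376484/5 ≈ 275296.800 → 275297.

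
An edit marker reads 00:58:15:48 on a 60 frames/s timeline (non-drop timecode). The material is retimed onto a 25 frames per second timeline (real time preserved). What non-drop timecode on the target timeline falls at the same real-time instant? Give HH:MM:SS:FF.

Source frame index: (0×3600 + 58×60 + 15) × 60 + 48 = 209748.
Real time: 209748 / (60) = 17479/5 s.
Target frame: (17479/5) × (25) = 87395.
At 25 labels/s: frame 87395 → 00:58:15:20.

00:58:15:20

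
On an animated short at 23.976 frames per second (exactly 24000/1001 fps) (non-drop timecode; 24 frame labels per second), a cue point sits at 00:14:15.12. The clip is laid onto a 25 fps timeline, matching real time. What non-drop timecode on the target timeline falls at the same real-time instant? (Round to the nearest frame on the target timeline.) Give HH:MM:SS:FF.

Source frame index: (0×3600 + 14×60 + 15) × 24 + 12 = 20532.
Real time: 20532 / (24000/1001) = 1712711/2000 s.
Target frame: (1712711/2000) × (25) = 1712711/80 ≈ 21408.888 → 21409.
At 25 labels/s: frame 21409 → 00:14:16:09.

00:14:16:09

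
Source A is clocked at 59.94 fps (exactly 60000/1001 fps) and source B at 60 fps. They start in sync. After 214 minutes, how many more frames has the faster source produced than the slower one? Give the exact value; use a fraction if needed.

770400/1001 frames

214 min = 12840 s.
A emits 60000/1001 × 12840 = 770400000/1001 frames; B emits 60 × 12840 = 770400.
Difference = 770400/1001 frames (≈ 769.6304); B is ahead of A.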